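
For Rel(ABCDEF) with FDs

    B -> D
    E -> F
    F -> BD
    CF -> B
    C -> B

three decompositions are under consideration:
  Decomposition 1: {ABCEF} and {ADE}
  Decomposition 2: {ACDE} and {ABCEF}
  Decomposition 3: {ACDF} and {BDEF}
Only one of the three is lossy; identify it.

Decomposition 1: common = {AE}, closure = {ABDEF} → lossless.
Decomposition 2: common = {ACE}, closure = {ABCDEF} → lossless.
Decomposition 3: common = {DF}, closure = {BDF} → lossy.

Decomposition 3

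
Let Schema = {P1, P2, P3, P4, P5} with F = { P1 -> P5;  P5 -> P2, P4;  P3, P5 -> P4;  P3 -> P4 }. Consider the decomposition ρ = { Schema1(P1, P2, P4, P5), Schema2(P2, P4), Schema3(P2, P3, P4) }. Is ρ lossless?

No

Chase test. Columns are P1, P2, P3, P4, P5; row i has aⱼ where attribute j ∈ Schemai, else bᵢⱼ.
Initial tableau (one row per fragment):
  row 1: a1 a2 b13 a4 a5
  row 2: b21 a2 b23 a4 b25
  row 3: b31 a2 a3 a4 b35
No row becomes fully distinguished — the join is lossy.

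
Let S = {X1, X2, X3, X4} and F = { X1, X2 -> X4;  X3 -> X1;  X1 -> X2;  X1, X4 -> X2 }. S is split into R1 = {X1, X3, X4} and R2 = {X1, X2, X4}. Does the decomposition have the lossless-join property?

Yes

Common attributes: R1 ∩ R2 = {X1, X4}.
Closure of {X1, X4}: X1 → X2 applies, adding X2. So (X1, X4)⁺ = {X1, X2, X4}.
This closure contains every attribute of R2, so R1 ∩ R2 → R2. The join is lossless.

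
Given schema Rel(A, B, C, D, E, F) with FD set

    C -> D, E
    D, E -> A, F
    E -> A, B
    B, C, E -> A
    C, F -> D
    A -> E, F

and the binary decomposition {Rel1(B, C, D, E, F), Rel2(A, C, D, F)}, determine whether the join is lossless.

Yes

Common attributes: Rel1 ∩ Rel2 = {C, D, F}.
Closure of {C, D, F}: C → D, E applies, adding E; D, E → A, F applies, adding A; E → A, B applies, adding B. So (C, D, F)⁺ = {A, B, C, D, E, F}.
This closure contains every attribute of Rel1, so Rel1 ∩ Rel2 → Rel1. The join is lossless.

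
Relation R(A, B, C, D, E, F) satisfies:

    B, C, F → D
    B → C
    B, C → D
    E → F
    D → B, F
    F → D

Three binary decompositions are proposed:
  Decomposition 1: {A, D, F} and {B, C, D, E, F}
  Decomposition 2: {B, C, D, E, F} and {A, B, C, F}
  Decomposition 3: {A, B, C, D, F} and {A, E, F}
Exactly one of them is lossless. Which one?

Decomposition 1: common = {D, F}, closure = {B, C, D, F} → lossy.
Decomposition 2: common = {B, C, F}, closure = {B, C, D, F} → lossy.
Decomposition 3: common = {A, F}, closure = {A, B, C, D, F} → lossless.

Decomposition 3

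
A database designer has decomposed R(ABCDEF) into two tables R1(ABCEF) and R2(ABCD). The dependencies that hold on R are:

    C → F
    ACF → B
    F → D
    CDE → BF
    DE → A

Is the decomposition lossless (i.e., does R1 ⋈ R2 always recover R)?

Common attributes: R1 ∩ R2 = {ABC}.
Closure of {ABC}: C → F applies, adding F; F → D applies, adding D. So (ABC)⁺ = {ABCDF}.
This closure contains every attribute of R2, so R1 ∩ R2 → R2. The join is lossless.

Yes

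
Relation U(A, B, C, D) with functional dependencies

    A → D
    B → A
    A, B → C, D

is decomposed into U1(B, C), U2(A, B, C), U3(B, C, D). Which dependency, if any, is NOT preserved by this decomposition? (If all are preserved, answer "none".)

A → D

Check A → D: no single fragment contains all of {A, D}, and the restricted closure of {A} across the fragments never reaches {D}.
B → A is preserved.
A, B → C, D is preserved.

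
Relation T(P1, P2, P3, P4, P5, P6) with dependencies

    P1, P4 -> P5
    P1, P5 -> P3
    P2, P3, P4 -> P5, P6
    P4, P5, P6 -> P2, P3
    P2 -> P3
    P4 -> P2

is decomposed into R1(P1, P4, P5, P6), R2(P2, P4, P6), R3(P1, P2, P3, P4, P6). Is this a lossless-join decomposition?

Chase test. Columns are P1, P2, P3, P4, P5, P6; row i has aⱼ where attribute j ∈ Ri, else bᵢⱼ.
Initial tableau (one row per fragment):
  row 1: a1 b12 b13 a4 a5 a6
  row 2: b21 a2 b23 a4 b25 a6
  row 3: a1 a2 a3 a4 b35 a6
Rows 1 and 3 agree on P1, P4; apply P1, P4→P5 and equate their P5 entries.
Rows 1 and 3 agree on P1, P5; apply P1, P5→P3 and equate their P3 entries.
Rows 1 and 3 agree on P4, P5, P6; apply P4, P5, P6→P2, P3 and equate their P2, P3 entries.
Rows 1 and 2 agree on P2; apply P2→P3 and equate their P3 entries.
Rows 1 and 2 agree on P2, P3, P4; apply P2, P3, P4→P5, P6 and equate their P5, P6 entries.
Row 1 is now all distinguished symbols — the join is lossless.

Yes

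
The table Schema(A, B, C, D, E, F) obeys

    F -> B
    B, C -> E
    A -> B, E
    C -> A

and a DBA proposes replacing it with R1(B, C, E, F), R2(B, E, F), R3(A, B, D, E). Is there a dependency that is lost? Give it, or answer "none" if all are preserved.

Check C → A: no single fragment contains all of {A, C}, and the restricted closure of {C} across the fragments never reaches {A}.
F → B is preserved.
B, C → E is preserved.
A → B, E is preserved.

C -> A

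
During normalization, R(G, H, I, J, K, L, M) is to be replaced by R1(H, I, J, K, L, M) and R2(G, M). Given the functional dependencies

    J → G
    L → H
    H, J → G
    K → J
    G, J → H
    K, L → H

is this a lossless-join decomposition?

Common attributes: R1 ∩ R2 = {M}.
No dependency enlarges {M}, so (M)⁺ = {M}.
The closure contains neither all of R1 = {H, I, J, K, L, M} nor all of R2 = {G, M}, so the common attributes are not a superkey of either fragment. The join is lossy.

No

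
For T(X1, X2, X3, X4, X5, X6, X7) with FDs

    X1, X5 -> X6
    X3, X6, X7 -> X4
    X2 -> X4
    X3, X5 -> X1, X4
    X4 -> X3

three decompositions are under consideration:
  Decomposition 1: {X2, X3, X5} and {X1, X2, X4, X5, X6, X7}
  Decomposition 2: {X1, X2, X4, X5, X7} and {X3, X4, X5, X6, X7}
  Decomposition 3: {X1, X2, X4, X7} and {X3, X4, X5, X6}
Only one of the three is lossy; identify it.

Decomposition 3

Decomposition 1: common = {X2, X5}, closure = {X1, X2, X3, X4, X5, X6} → lossless.
Decomposition 2: common = {X4, X5, X7}, closure = {X1, X3, X4, X5, X6, X7} → lossless.
Decomposition 3: common = {X4}, closure = {X3, X4} → lossy.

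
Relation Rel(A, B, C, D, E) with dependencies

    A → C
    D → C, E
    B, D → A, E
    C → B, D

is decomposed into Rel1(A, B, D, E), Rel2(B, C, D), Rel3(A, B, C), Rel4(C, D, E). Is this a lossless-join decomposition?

Yes

Chase test. Columns are A, B, C, D, E; row i has aⱼ where attribute j ∈ Reli, else bᵢⱼ.
Initial tableau (one row per fragment):
  row 1: a1 a2 b13 a4 a5
  row 2: b21 a2 a3 a4 b25
  row 3: a1 a2 a3 b34 b35
  row 4: b41 b42 a3 a4 a5
Rows 1 and 3 agree on A; apply A→C and equate their C entries.
Rows 1 and 2 agree on D; apply D→C, E and equate their C, E entries.
Rows 1 and 2 agree on B, D; apply B, D→A, E and equate their A, E entries.
Rows 1 and 3 agree on C; apply C→B, D and equate their B, D entries.
Rows 1 and 4 agree on C; apply C→B, D and equate their B, D entries.
Rows 1 and 3 agree on D; apply D→C, E and equate their C, E entries.
Rows 1 and 4 agree on B, D; apply B, D→A, E and equate their A, E entries.
Row 1 is now all distinguished symbols — the join is lossless.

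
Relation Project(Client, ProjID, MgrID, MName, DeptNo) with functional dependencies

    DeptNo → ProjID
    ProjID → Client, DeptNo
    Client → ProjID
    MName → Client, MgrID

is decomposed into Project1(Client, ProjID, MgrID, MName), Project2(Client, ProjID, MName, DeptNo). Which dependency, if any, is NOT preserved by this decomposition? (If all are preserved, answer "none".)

none

DeptNo → ProjID lies within Project2.
ProjID → Client, DeptNo lies within Project2.
Client → ProjID lies within Project1.
MName → Client, MgrID lies within Project1.
Every dependency is enforceable on the fragments, so the decomposition is dependency-preserving.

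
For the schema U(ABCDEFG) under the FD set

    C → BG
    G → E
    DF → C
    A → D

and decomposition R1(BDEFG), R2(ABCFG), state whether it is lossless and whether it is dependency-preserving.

Lossless test: (BFG)⁺ = {BEFG}, which is a superkey of neither fragment — lossy.
Dependency preservation: the restricted closure of {DF} across the fragments never reaches {C}, so DF → C cannot be enforced without a join — not preserved.

lossy and not dependency-preserving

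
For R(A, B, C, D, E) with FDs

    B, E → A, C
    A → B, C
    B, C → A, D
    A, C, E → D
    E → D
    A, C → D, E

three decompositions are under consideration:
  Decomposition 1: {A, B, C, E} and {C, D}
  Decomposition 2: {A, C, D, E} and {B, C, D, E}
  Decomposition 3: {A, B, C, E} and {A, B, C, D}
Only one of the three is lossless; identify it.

Decomposition 1: common = {C}, closure = {C} → lossy.
Decomposition 2: common = {C, D, E}, closure = {C, D, E} → lossy.
Decomposition 3: common = {A, B, C}, closure = {A, B, C, D, E} → lossless.

Decomposition 3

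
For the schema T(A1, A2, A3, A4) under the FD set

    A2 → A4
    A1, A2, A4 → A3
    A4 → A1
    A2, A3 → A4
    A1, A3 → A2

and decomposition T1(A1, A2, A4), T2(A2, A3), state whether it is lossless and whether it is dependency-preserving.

Lossless test: (A2)⁺ = {A1, A2, A3, A4}, which contains all of one fragment — lossless.
Dependency preservation: the restricted closure of {A1, A3} across the fragments never reaches {A2}, so A1, A3 → A2 cannot be enforced without a join — not preserved.

lossless but not dependency-preserving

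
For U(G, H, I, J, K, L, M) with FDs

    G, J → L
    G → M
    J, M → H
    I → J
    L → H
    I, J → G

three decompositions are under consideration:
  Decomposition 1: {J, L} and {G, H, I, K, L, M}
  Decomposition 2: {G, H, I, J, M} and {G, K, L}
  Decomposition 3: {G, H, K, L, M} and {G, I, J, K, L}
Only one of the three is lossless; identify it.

Decomposition 3

Decomposition 1: common = {L}, closure = {H, L} → lossy.
Decomposition 2: common = {G}, closure = {G, M} → lossy.
Decomposition 3: common = {G, K, L}, closure = {G, H, K, L, M} → lossless.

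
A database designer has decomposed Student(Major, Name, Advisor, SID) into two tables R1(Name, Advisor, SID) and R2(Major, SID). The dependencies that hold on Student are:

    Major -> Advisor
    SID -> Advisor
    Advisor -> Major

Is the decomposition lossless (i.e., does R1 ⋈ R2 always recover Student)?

Common attributes: R1 ∩ R2 = {SID}.
Closure of {SID}: SID → Advisor applies, adding Advisor; Advisor → Major applies, adding Major. So (SID)⁺ = {Major, Advisor, SID}.
This closure contains every attribute of R2, so R1 ∩ R2 → R2. The join is lossless.

Yes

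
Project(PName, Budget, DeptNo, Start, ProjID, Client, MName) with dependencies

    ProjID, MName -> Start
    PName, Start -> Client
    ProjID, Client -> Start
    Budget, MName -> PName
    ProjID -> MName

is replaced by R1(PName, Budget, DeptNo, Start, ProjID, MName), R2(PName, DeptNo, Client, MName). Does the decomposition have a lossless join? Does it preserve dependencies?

Lossless test: (PName, DeptNo, MName)⁺ = {PName, DeptNo, MName}, which is a superkey of neither fragment — lossy.
Dependency preservation: the restricted closure of {PName, Start} across the fragments never reaches {Client}, so PName, Start → Client cannot be enforced without a join — not preserved.

lossy and not dependency-preserving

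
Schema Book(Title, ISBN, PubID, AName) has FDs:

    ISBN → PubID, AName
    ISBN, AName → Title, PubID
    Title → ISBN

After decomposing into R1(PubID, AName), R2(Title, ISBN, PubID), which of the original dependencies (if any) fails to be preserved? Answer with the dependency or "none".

ISBN → PubID, AName

Check ISBN → PubID, AName: no single fragment contains all of {ISBN, PubID, AName}, and the restricted closure of {ISBN} across the fragments never reaches {PubID, AName}.
ISBN, AName → Title, PubID is preserved.
Title → ISBN is preserved.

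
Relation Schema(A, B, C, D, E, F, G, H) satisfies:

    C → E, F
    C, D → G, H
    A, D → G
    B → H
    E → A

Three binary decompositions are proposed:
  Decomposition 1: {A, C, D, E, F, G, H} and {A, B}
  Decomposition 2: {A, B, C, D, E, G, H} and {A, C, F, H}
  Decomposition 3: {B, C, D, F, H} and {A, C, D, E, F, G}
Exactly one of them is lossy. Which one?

Decomposition 1

Decomposition 1: common = {A}, closure = {A} → lossy.
Decomposition 2: common = {A, C, H}, closure = {A, C, E, F, H} → lossless.
Decomposition 3: common = {C, D, F}, closure = {A, C, D, E, F, G, H} → lossless.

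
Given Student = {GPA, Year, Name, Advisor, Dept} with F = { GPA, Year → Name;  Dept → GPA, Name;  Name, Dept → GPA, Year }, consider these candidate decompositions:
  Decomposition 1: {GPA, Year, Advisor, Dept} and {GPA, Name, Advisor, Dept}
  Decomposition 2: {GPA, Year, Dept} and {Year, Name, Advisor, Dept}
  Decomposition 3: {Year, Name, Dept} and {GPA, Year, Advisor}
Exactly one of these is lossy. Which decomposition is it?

Decomposition 3

Decomposition 1: common = {GPA, Advisor, Dept}, closure = {GPA, Year, Name, Advisor, Dept} → lossless.
Decomposition 2: common = {Year, Dept}, closure = {GPA, Year, Name, Dept} → lossless.
Decomposition 3: common = {Year}, closure = {Year} → lossy.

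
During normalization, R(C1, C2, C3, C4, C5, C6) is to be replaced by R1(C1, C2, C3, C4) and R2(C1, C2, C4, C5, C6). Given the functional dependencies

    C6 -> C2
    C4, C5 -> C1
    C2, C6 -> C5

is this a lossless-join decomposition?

No

Common attributes: R1 ∩ R2 = {C1, C2, C4}.
No dependency enlarges {C1, C2, C4}, so (C1, C2, C4)⁺ = {C1, C2, C4}.
The closure contains neither all of R1 = {C1, C2, C3, C4} nor all of R2 = {C1, C2, C4, C5, C6}, so the common attributes are not a superkey of either fragment. The join is lossy.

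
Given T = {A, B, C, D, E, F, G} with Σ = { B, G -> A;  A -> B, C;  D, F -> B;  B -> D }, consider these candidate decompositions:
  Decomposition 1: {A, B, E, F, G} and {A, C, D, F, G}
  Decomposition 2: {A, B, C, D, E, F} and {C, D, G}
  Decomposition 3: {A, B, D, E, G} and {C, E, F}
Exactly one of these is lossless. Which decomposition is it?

Decomposition 1

Decomposition 1: common = {A, F, G}, closure = {A, B, C, D, F, G} → lossless.
Decomposition 2: common = {C, D}, closure = {C, D} → lossy.
Decomposition 3: common = {E}, closure = {E} → lossy.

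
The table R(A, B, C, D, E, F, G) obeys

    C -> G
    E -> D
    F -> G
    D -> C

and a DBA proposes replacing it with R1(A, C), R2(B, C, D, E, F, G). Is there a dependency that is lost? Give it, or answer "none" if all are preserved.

C → G lies within R2.
E → D lies within R2.
F → G lies within R2.
D → C lies within R2.
Every dependency is enforceable on the fragments, so the decomposition is dependency-preserving.

none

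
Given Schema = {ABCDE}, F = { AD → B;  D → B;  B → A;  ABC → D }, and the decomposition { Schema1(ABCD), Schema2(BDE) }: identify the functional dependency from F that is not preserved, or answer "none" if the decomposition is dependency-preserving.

AD → B lies within Schema1.
D → B lies within Schema1.
B → A lies within Schema1.
ABC → D lies within Schema1.
Every dependency is enforceable on the fragments, so the decomposition is dependency-preserving.

none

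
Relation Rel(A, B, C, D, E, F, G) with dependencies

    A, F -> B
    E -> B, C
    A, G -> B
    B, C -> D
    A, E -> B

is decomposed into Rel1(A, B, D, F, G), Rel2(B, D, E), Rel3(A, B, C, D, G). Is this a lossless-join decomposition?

No

Chase test. Columns are A, B, C, D, E, F, G; row i has aⱼ where attribute j ∈ Reli, else bᵢⱼ.
Initial tableau (one row per fragment):
  row 1: a1 a2 b13 a4 b15 a6 a7
  row 2: b21 a2 b23 a4 a5 b26 b27
  row 3: a1 a2 a3 a4 b35 b36 a7
No row becomes fully distinguished — the join is lossy.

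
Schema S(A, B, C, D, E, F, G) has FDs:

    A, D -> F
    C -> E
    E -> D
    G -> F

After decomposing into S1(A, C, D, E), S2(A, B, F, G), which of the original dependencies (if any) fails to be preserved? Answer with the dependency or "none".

A, D -> F

Check A, D → F: no single fragment contains all of {A, D, F}, and the restricted closure of {A, D} across the fragments never reaches {F}.
C → E is preserved.
E → D is preserved.
G → F is preserved.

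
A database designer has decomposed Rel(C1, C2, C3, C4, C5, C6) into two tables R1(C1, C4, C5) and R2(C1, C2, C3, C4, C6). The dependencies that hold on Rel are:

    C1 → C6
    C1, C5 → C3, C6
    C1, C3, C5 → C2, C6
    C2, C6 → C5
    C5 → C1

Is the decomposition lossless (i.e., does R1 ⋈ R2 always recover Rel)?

Common attributes: R1 ∩ R2 = {C1, C4}.
Closure of {C1, C4}: C1 → C6 applies, adding C6. So (C1, C4)⁺ = {C1, C4, C6}.
The closure contains neither all of R1 = {C1, C4, C5} nor all of R2 = {C1, C2, C3, C4, C6}, so the common attributes are not a superkey of either fragment. The join is lossy.

No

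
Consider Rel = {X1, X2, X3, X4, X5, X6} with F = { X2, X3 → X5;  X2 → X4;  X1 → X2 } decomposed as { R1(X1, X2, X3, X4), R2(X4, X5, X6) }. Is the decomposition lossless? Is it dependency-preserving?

Lossless test: (X4)⁺ = {X4}, which is a superkey of neither fragment — lossy.
Dependency preservation: the restricted closure of {X2, X3} across the fragments never reaches {X5}, so X2, X3 → X5 cannot be enforced without a join — not preserved.

lossy and not dependency-preserving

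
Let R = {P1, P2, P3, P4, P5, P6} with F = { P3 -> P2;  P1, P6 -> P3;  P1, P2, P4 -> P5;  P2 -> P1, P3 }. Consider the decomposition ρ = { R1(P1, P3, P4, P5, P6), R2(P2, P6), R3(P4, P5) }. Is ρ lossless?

No

Chase test. Columns are P1, P2, P3, P4, P5, P6; row i has aⱼ where attribute j ∈ Ri, else bᵢⱼ.
Initial tableau (one row per fragment):
  row 1: a1 b12 a3 a4 a5 a6
  row 2: b21 a2 b23 b24 b25 a6
  row 3: b31 b32 b33 a4 a5 b36
No row becomes fully distinguished — the join is lossy.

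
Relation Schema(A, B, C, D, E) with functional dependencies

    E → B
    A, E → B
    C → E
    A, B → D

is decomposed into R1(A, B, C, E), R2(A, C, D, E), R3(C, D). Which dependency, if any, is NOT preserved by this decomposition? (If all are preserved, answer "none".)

A, B → D

Check A, B → D: no single fragment contains all of {A, B, D}, and the restricted closure of {A, B} across the fragments never reaches {D}.
E → B is preserved.
A, E → B is preserved.
C → E is preserved.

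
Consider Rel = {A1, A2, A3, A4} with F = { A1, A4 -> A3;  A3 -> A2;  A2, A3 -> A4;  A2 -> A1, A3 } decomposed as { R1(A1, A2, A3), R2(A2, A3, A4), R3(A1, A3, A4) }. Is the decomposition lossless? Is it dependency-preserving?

lossless and dependency-preserving

Lossless test (chase): Rows 1 and 3 agree on A3; apply A3→A2 and equate their A2 entries. Rows 1 and 2 agree on A2, A3; apply A2, A3→A4 and equate their A4 entries. Rows 1 and 2 agree on A2; apply A2→A1, A3 and equate their A1, A3 entries. Row 1 is now all distinguished symbols — the join is lossless.
Dependency preservation: every FD's attributes lie within a single fragment, so each can be enforced locally — preserved.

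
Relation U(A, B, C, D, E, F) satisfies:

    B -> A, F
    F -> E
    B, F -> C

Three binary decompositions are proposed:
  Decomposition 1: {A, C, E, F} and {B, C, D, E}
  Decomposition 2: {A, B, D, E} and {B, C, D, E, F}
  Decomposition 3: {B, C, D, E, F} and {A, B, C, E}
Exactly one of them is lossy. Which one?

Decomposition 1: common = {C, E}, closure = {C, E} → lossy.
Decomposition 2: common = {B, D, E}, closure = {A, B, C, D, E, F} → lossless.
Decomposition 3: common = {B, C, E}, closure = {A, B, C, E, F} → lossless.

Decomposition 1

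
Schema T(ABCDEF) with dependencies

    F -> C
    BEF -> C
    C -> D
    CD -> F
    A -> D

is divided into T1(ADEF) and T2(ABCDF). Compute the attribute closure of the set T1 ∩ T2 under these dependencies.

T1 ∩ T2 = {ADF}.
F → C applies, adding C
Closure: {ACDF}.

ACDF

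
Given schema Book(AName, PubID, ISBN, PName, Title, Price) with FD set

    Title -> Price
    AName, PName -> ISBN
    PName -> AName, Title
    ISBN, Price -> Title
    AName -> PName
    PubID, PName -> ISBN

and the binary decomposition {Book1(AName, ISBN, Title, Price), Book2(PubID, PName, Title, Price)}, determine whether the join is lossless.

Common attributes: Book1 ∩ Book2 = {Title, Price}.
No dependency enlarges {Title, Price}, so (Title, Price)⁺ = {Title, Price}.
The closure contains neither all of Book1 = {AName, ISBN, Title, Price} nor all of Book2 = {PubID, PName, Title, Price}, so the common attributes are not a superkey of either fragment. The join is lossy.

No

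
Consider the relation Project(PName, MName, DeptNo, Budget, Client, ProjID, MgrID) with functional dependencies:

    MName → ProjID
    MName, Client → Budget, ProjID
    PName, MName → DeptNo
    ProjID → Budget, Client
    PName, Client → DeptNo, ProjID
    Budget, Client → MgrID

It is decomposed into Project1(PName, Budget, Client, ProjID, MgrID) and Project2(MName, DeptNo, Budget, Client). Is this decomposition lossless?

Common attributes: Project1 ∩ Project2 = {Budget, Client}.
Closure of {Budget, Client}: Budget, Client → MgrID applies, adding MgrID. So (Budget, Client)⁺ = {Budget, Client, MgrID}.
The closure contains neither all of Project1 = {PName, Budget, Client, ProjID, MgrID} nor all of Project2 = {MName, DeptNo, Budget, Client}, so the common attributes are not a superkey of either fragment. The join is lossy.

No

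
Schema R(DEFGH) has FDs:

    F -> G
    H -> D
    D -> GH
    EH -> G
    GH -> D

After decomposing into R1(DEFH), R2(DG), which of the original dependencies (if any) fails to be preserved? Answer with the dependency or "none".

Check F → G: no single fragment contains all of {FG}, and the restricted closure of {F} across the fragments never reaches {G}.
H → D is preserved.
D → GH is preserved.
EH → G is preserved.
GH → D is preserved.

F -> G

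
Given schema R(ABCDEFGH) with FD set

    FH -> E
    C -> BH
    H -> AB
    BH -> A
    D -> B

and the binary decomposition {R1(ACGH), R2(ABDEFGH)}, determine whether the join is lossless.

Common attributes: R1 ∩ R2 = {AGH}.
Closure of {AGH}: H → AB applies, adding B. So (AGH)⁺ = {ABGH}.
The closure contains neither all of R1 = {ACGH} nor all of R2 = {ABDEFGH}, so the common attributes are not a superkey of either fragment. The join is lossy.

No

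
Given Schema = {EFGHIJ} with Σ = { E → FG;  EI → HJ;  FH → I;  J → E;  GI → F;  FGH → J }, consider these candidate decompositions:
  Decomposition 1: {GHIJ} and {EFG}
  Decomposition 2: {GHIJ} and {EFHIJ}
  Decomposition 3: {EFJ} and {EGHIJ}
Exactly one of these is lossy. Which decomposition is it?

Decomposition 1: common = {G}, closure = {G} → lossy.
Decomposition 2: common = {HIJ}, closure = {EFGHIJ} → lossless.
Decomposition 3: common = {EJ}, closure = {EFGJ} → lossless.

Decomposition 1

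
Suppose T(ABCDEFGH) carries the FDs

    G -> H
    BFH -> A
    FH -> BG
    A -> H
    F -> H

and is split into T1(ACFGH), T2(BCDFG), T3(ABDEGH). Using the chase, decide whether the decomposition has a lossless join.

No

Chase test. Columns are ABCDEFGH; row i has aⱼ where attribute j ∈ Ti, else bᵢⱼ.
Initial tableau (one row per fragment):
  row 1: a1 b12 a3 b14 b15 a6 a7 a8
  row 2: b21 a2 a3 a4 b25 a6 a7 b28
  row 3: a1 a2 b33 a4 a5 b36 a7 a8
Rows 1 and 2 agree on G; apply G→H and equate their H entries.
Rows 1 and 2 agree on FH; apply FH→BG and equate their BG entries.
Rows 1 and 2 agree on BFH; apply BFH→A and equate their A entries.
No row becomes fully distinguished — the join is lossy.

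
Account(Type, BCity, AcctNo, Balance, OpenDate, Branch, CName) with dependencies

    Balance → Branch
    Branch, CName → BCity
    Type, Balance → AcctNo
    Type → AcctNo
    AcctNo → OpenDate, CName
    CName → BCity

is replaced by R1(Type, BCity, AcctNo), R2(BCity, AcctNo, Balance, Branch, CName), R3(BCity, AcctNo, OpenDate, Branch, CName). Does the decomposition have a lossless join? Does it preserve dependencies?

Lossless test (chase): Rows 1 and 2 agree on AcctNo; apply AcctNo→OpenDate, CName and equate their OpenDate, CName entries. Rows 1 and 3 agree on AcctNo; apply AcctNo→OpenDate, CName and equate their OpenDate, CName entries. No row becomes fully distinguished — the join is lossy.
Dependency preservation: Type, Balance → AcctNo is not contained in any single fragment, but the restricted closure of its left-hand side across the fragments still reaches the right-hand side; the remaining FDs each lie inside some fragment. All dependencies are preserved.

lossy but dependency-preserving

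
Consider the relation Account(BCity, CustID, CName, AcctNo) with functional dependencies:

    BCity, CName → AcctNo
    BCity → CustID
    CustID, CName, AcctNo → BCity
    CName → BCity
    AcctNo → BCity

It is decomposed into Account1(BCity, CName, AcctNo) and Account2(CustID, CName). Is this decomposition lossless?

Yes

Common attributes: Account1 ∩ Account2 = {CName}.
Closure of {CName}: CName → BCity applies, adding BCity; BCity, CName → AcctNo applies, adding AcctNo; BCity → CustID applies, adding CustID. So (CName)⁺ = {BCity, CustID, CName, AcctNo}.
This closure contains every attribute of Account1, so Account1 ∩ Account2 → Account1. The join is lossless.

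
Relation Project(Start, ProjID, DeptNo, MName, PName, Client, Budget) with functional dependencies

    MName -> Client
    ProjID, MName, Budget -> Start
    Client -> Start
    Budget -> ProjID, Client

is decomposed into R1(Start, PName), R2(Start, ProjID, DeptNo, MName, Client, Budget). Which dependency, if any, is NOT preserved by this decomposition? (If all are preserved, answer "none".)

none

MName → Client lies within R2.
ProjID, MName, Budget → Start lies within R2.
Client → Start lies within R2.
Budget → ProjID, Client lies within R2.
Every dependency is enforceable on the fragments, so the decomposition is dependency-preserving.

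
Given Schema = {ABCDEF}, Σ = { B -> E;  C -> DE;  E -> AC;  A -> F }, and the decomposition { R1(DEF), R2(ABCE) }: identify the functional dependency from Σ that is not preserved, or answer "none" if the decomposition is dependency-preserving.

Check A → F: no single fragment contains all of {AF}, and the restricted closure of {A} across the fragments never reaches {F}.
B → E is preserved.
C → DE is preserved.
E → AC is preserved.

A -> F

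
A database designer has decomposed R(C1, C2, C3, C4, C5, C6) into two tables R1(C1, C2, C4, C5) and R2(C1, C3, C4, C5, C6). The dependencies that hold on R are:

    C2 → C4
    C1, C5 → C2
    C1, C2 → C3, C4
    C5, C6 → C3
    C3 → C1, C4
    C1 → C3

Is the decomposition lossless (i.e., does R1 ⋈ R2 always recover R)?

Common attributes: R1 ∩ R2 = {C1, C4, C5}.
Closure of {C1, C4, C5}: C1, C5 → C2 applies, adding C2; C1, C2 → C3, C4 applies, adding C3. So (C1, C4, C5)⁺ = {C1, C2, C3, C4, C5}.
This closure contains every attribute of R1, so R1 ∩ R2 → R1. The join is lossless.

Yes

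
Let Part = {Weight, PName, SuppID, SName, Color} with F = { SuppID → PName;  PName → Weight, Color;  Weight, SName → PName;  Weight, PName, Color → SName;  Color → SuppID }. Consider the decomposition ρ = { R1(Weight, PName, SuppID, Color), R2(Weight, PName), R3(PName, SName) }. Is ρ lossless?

Chase test. Columns are Weight, PName, SuppID, SName, Color; row i has aⱼ where attribute j ∈ Ri, else bᵢⱼ.
Initial tableau (one row per fragment):
  row 1: a1 a2 a3 b14 a5
  row 2: a1 a2 b23 b24 b25
  row 3: b31 a2 b33 a4 b35
Rows 1 and 2 agree on PName; apply PName→Weight, Color and equate their Weight, Color entries.
Rows 1 and 3 agree on PName; apply PName→Weight, Color and equate their Weight, Color entries.
Rows 1 and 2 agree on Weight, PName, Color; apply Weight, PName, Color→SName and equate their SName entries.
Rows 1 and 3 agree on Weight, PName, Color; apply Weight, PName, Color→SName and equate their SName entries.
Rows 1 and 2 agree on Color; apply Color→SuppID and equate their SuppID entries.
Rows 1 and 3 agree on Color; apply Color→SuppID and equate their SuppID entries.
Row 1 is now all distinguished symbols — the join is lossless.

Yes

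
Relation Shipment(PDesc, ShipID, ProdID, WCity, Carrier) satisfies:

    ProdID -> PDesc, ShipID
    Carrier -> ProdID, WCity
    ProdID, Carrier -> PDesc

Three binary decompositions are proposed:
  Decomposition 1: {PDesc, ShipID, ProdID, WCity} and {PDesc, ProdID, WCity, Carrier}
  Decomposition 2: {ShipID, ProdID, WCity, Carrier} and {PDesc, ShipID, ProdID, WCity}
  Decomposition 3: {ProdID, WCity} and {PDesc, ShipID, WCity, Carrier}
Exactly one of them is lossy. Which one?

Decomposition 1: common = {PDesc, ProdID, WCity}, closure = {PDesc, ShipID, ProdID, WCity} → lossless.
Decomposition 2: common = {ShipID, ProdID, WCity}, closure = {PDesc, ShipID, ProdID, WCity} → lossless.
Decomposition 3: common = {WCity}, closure = {WCity} → lossy.

Decomposition 3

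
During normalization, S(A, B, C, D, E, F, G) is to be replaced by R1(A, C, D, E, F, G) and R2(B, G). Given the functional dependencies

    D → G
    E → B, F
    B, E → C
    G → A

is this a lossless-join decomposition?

Common attributes: R1 ∩ R2 = {G}.
Closure of {G}: G → A applies, adding A. So (G)⁺ = {A, G}.
The closure contains neither all of R1 = {A, C, D, E, F, G} nor all of R2 = {B, G}, so the common attributes are not a superkey of either fragment. The join is lossy.

No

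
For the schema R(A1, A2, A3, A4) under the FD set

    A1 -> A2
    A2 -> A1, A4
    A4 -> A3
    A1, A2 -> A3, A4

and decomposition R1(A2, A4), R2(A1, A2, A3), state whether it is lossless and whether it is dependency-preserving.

lossless but not dependency-preserving

Lossless test: (A2)⁺ = {A1, A2, A3, A4}, which contains all of one fragment — lossless.
Dependency preservation: the restricted closure of {A4} across the fragments never reaches {A3}, so A4 → A3 cannot be enforced without a join — not preserved.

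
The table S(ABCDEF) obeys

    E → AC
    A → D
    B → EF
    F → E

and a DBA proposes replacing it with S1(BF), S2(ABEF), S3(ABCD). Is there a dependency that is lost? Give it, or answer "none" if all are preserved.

E → AC

Check E → AC: no single fragment contains all of {ACE}, and the restricted closure of {E} across the fragments never reaches {AC}.
A → D is preserved.
B → EF is preserved.
F → E is preserved.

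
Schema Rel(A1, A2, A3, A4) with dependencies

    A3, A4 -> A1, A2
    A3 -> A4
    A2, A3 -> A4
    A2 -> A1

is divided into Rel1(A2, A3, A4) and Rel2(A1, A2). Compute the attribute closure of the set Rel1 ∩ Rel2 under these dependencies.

A1, A2

Rel1 ∩ Rel2 = {A2}.
A2 → A1 applies, adding A1
Closure: {A1, A2}.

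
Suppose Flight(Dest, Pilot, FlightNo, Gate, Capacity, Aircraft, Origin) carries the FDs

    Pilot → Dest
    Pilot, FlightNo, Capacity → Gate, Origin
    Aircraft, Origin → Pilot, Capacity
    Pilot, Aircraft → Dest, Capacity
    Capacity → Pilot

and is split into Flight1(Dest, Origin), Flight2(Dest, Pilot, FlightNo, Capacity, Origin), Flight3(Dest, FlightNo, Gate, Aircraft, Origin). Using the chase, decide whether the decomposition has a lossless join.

No

Chase test. Columns are Dest, Pilot, FlightNo, Gate, Capacity, Aircraft, Origin; row i has aⱼ where attribute j ∈ Flighti, else bᵢⱼ.
Initial tableau (one row per fragment):
  row 1: a1 b12 b13 b14 b15 b16 a7
  row 2: a1 a2 a3 b24 a5 b26 a7
  row 3: a1 b32 a3 a4 b35 a6 a7
No row becomes fully distinguished — the join is lossy.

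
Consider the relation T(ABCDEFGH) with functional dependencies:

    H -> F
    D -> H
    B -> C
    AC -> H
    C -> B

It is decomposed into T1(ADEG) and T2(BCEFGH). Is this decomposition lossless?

No

Common attributes: T1 ∩ T2 = {EG}.
No dependency enlarges {EG}, so (EG)⁺ = {EG}.
The closure contains neither all of T1 = {ADEG} nor all of T2 = {BCEFGH}, so the common attributes are not a superkey of either fragment. The join is lossy.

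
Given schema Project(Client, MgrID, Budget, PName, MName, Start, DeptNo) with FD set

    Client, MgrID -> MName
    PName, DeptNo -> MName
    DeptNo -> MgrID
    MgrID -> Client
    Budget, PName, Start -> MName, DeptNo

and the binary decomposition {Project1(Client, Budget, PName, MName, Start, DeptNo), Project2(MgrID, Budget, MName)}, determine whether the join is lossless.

Common attributes: Project1 ∩ Project2 = {Budget, MName}.
No dependency enlarges {Budget, MName}, so (Budget, MName)⁺ = {Budget, MName}.
The closure contains neither all of Project1 = {Client, Budget, PName, MName, Start, DeptNo} nor all of Project2 = {MgrID, Budget, MName}, so the common attributes are not a superkey of either fragment. The join is lossy.

No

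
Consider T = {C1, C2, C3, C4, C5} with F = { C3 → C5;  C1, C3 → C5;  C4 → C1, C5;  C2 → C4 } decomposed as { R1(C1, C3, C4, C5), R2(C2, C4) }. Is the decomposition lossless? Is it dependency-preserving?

Lossless test: (C4)⁺ = {C1, C4, C5}, which is a superkey of neither fragment — lossy.
Dependency preservation: every FD's attributes lie within a single fragment, so each can be enforced locally — preserved.

lossy but dependency-preserving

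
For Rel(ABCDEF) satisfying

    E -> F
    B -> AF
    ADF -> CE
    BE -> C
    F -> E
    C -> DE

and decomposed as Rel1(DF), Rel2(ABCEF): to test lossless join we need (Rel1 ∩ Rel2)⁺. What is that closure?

Rel1 ∩ Rel2 = {F}.
F → E applies, adding E
Closure: {EF}.

EF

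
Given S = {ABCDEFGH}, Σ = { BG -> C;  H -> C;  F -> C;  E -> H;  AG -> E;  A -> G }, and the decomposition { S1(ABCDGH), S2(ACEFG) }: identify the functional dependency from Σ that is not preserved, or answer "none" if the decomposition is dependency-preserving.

E -> H

Check E → H: no single fragment contains all of {EH}, and the restricted closure of {E} across the fragments never reaches {H}.
BG → C is preserved.
H → C is preserved.
F → C is preserved.
AG → E is preserved.
A → G is preserved.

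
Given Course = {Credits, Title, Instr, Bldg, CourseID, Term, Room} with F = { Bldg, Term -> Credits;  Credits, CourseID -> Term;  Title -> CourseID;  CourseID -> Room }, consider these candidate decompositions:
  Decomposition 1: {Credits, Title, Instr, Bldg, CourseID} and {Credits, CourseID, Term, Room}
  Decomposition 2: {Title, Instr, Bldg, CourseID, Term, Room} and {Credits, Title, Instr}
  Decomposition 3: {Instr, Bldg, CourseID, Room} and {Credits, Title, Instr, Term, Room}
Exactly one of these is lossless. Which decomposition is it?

Decomposition 1

Decomposition 1: common = {Credits, CourseID}, closure = {Credits, CourseID, Term, Room} → lossless.
Decomposition 2: common = {Title, Instr}, closure = {Title, Instr, CourseID, Room} → lossy.
Decomposition 3: common = {Instr, Room}, closure = {Instr, Room} → lossy.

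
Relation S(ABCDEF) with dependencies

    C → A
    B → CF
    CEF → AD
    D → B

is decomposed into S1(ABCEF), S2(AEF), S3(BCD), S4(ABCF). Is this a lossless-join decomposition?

Chase test. Columns are ABCDEF; row i has aⱼ where attribute j ∈ Si, else bᵢⱼ.
Initial tableau (one row per fragment):
  row 1: a1 a2 a3 b14 a5 a6
  row 2: a1 b22 b23 b24 a5 a6
  row 3: b31 a2 a3 a4 b35 b36
  row 4: a1 a2 a3 b44 b45 a6
Rows 1 and 3 agree on C; apply C→A and equate their A entries.
Rows 1 and 3 agree on B; apply B→CF and equate their CF entries.
No row becomes fully distinguished — the join is lossy.

No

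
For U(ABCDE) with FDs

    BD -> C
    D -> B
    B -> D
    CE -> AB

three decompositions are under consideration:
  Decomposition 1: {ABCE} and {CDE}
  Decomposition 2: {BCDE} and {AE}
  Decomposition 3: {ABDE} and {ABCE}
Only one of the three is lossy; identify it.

Decomposition 1: common = {CE}, closure = {ABCDE} → lossless.
Decomposition 2: common = {E}, closure = {E} → lossy.
Decomposition 3: common = {ABE}, closure = {ABCDE} → lossless.

Decomposition 2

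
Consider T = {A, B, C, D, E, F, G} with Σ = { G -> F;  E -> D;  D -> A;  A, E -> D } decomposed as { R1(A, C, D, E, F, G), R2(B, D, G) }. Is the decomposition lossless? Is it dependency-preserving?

Lossless test: (D, G)⁺ = {A, D, F, G}, which is a superkey of neither fragment — lossy.
Dependency preservation: every FD's attributes lie within a single fragment, so each can be enforced locally — preserved.

lossy but dependency-preserving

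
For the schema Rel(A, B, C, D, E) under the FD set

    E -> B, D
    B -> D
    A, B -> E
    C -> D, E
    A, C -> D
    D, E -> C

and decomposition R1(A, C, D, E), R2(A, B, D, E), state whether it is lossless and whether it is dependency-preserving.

lossless and dependency-preserving

Lossless test: (A, D, E)⁺ = {A, B, C, D, E}, which contains all of one fragment — lossless.
Dependency preservation: every FD's attributes lie within a single fragment, so each can be enforced locally — preserved.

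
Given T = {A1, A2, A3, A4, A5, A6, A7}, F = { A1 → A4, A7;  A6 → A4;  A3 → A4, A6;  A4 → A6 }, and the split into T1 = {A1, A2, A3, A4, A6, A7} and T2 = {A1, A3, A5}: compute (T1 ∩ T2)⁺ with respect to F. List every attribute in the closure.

T1 ∩ T2 = {A1, A3}.
A1 → A4, A7 applies, adding A4, A7
A3 → A4, A6 applies, adding A6
Closure: {A1, A3, A4, A6, A7}.

A1, A3, A4, A6, A7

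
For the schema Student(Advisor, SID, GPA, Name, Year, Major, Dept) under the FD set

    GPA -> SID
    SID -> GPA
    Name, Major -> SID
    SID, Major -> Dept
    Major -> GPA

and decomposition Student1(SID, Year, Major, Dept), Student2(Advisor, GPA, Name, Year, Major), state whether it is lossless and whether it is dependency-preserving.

lossless but not dependency-preserving

Lossless test: (Year, Major)⁺ = {SID, GPA, Year, Major, Dept}, which contains all of one fragment — lossless.
Dependency preservation: the restricted closure of {GPA} across the fragments never reaches {SID}, so GPA → SID cannot be enforced without a join — not preserved.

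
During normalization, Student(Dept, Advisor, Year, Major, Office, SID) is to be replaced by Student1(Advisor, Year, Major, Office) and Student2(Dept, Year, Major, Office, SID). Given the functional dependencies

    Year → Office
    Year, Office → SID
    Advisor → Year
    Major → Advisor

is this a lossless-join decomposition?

Yes

Common attributes: Student1 ∩ Student2 = {Year, Major, Office}.
Closure of {Year, Major, Office}: Year, Office → SID applies, adding SID; Major → Advisor applies, adding Advisor. So (Year, Major, Office)⁺ = {Advisor, Year, Major, Office, SID}.
This closure contains every attribute of Student1, so Student1 ∩ Student2 → Student1. The join is lossless.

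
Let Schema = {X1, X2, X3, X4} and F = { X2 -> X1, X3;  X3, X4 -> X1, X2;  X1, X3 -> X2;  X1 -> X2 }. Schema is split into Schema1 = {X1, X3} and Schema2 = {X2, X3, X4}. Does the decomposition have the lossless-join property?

Common attributes: Schema1 ∩ Schema2 = {X3}.
No dependency enlarges {X3}, so (X3)⁺ = {X3}.
The closure contains neither all of Schema1 = {X1, X3} nor all of Schema2 = {X2, X3, X4}, so the common attributes are not a superkey of either fragment. The join is lossy.

No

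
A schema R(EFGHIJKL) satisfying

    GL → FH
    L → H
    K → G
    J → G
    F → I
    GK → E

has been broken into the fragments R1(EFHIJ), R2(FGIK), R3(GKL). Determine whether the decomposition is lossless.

No

Chase test. Columns are EFGHIJKL; row i has aⱼ where attribute j ∈ Ri, else bᵢⱼ.
Initial tableau (one row per fragment):
  row 1: a1 a2 b13 a4 a5 a6 b17 b18
  row 2: b21 a2 a3 b24 a5 b26 a7 b28
  row 3: b31 b32 a3 b34 b35 b36 a7 a8
Rows 2 and 3 agree on GK; apply GK→E and equate their E entries.
No row becomes fully distinguished — the join is lossy.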